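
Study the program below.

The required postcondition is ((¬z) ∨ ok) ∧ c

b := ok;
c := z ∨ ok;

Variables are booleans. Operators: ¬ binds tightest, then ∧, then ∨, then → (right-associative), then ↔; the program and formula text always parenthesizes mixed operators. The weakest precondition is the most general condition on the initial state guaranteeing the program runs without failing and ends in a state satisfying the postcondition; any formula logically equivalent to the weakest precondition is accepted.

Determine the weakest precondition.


Working backward. After the program, ((¬z) ∨ ok) ∧ c must hold.
Before c := z ∨ ok: ((¬z) ∨ ok) ∧ (z ∨ ok)
Before b := ok: ((¬z) ∨ ok) ∧ (z ∨ ok)
Answer: WP = ((¬z) ∨ ok) ∧ (z ∨ ok)


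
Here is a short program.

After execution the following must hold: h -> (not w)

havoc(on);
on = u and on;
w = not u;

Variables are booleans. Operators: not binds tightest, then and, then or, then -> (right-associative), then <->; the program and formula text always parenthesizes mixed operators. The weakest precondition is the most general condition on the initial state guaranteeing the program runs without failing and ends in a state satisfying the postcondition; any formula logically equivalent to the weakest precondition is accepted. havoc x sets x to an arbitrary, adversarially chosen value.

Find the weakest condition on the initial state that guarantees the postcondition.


Working backward. After the program, h -> (not w) must hold.
Before w := not u: h -> u
Before on := u and on: h -> u
Before havoc on: h -> u
Answer: WP = h -> u


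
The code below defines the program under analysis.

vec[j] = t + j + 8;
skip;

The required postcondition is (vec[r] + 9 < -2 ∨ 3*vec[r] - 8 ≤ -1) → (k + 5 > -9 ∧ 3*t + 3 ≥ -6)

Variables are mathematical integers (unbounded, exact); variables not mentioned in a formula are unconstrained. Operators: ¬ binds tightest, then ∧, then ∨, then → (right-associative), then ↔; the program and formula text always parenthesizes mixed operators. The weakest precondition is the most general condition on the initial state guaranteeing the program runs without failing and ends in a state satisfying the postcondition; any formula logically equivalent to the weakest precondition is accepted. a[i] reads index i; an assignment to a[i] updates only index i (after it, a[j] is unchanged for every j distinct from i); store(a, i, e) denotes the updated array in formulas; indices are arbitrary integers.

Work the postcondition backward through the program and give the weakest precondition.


Working backward. After the program, the postcondition (vec[r] + 9 < -2 ∨ 3*vec[r] - 8 ≤ -1) → (k + 5 > -9 ∧ 3*t + 3 ≥ -6) must hold; in canonical form it is (vec[r] < -11 ∨ 3*vec[r] ≤ 7) → (k > -14 ∧ 3*t ≥ -9).
Before skip: (vec[r] < -11 ∨ 3*vec[r] ≤ 7) → (k > -14 ∧ 3*t ≥ -9)
Before vec[j] := t + j + 8: (store(vec, j, j + t + 8)[r] < -11 ∨ 3*store(vec, j, j + t + 8)[r] ≤ 7) → (k > -14 ∧ 3*t ≥ -9)
Answer: WP = (store(vec, j, j + t + 8)[r] < -11 ∨ 3*store(vec, j, j + t + 8)[r] ≤ 7) → (k > -14 ∧ 3*t ≥ -9)


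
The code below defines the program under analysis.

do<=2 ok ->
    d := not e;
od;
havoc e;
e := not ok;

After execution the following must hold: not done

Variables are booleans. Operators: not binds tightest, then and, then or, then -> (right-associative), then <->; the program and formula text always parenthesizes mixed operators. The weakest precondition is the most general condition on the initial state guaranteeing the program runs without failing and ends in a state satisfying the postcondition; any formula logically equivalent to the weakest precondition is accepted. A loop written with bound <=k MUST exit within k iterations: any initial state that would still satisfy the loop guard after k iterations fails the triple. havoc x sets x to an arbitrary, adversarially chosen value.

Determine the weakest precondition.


Working backward. After the program, not done must hold.
Before e := not ok: not done
Before havoc e: not done
Before the loop (bound <=2), unroll the exhaustion recursion (WP_0 = exit-now case; WP_j = one more guarded iteration, up to j = 2):
  WP_0: (not ok) and (not done)
  WP_1: (ok -> ((not ok) and (not done))) and ((not ok) -> (not done))
  WP_2: (ok -> ((ok -> ((not ok) and (not done))) and ((not ok) -> (not done)))) and ((not ok) -> (not done))
So before the loop: (ok -> ((ok -> ((not ok) and (not done))) and ((not ok) -> (not done)))) and ((not ok) -> (not done))
Answer: WP = (ok -> ((ok -> ((not ok) and (not done))) and ((not ok) -> (not done)))) and ((not ok) -> (not done))


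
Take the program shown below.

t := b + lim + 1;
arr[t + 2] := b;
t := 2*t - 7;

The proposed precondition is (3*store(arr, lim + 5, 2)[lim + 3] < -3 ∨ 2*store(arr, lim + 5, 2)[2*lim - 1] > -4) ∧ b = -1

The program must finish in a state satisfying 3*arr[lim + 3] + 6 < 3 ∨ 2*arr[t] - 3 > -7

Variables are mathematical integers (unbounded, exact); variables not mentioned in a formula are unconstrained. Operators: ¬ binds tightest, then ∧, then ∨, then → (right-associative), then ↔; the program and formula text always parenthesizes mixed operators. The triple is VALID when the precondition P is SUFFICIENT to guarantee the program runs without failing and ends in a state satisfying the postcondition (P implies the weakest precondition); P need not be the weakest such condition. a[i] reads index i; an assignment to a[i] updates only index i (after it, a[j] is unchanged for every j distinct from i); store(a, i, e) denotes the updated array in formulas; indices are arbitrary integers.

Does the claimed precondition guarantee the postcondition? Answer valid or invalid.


Working backward. After the program, the postcondition 3*arr[lim + 3] + 6 < 3 ∨ 2*arr[t] - 3 > -7 must hold; in canonical form it is 3*arr[lim + 3] < -3 ∨ 2*arr[t] > -4.
Before t := 2*t - 7: 3*arr[lim + 3] < -3 ∨ 2*arr[2*t - 7] > -4
Before arr[t + 2] := b: 3*store(arr, t + 2, b)[lim + 3] < -3 ∨ 2*store(arr, t + 2, b)[2*t - 7] > -4
Before t := b + lim + 1: 3*store(arr, b + lim + 3, b)[lim + 3] < -3 ∨ 2*store(arr, b + lim + 3, b)[2*b + 2*lim - 5] > -4
The weakest precondition is 3*store(arr, b + lim + 3, b)[lim + 3] < -3 ∨ 2*store(arr, b + lim + 3, b)[2*b + 2*lim - 5] > -4.
Check whether (3*store(arr, lim + 5, 2)[lim + 3] < -3 ∨ 2*store(arr, lim + 5, 2)[2*lim - 1] > -4) ∧ b = -1 implies it.
Countermodel: at the initial state arr = {[-9643] = -2, [-9637] = 0, [-4816] = 4, [-4815] = -1, [-4813] = 4, elsewhere 4}, b = -1, lim = -4818, the precondition holds but the weakest precondition fails.
Answer: invalid


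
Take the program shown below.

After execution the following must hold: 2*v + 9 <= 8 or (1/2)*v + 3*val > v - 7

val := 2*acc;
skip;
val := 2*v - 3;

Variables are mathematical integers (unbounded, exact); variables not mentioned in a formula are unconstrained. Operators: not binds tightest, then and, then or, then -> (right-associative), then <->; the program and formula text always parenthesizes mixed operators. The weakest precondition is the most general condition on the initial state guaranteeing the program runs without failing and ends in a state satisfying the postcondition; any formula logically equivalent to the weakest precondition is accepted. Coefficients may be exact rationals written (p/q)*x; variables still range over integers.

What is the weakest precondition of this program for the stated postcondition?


Working backward. After the program, the postcondition 2*v + 9 <= 8 or (1/2)*v + 3*val > v - 7 must hold; in canonical form it is 2*v <= -1 or 3*val > (1/2)*v - 7.
Before val := 2*v - 3: 2*v <= -1 or (11/2)*v > 2
Before skip: 2*v <= -1 or (11/2)*v > 2
Before val := 2*acc: 2*v <= -1 or (11/2)*v > 2
Answer: WP = 2*v <= -1 or (11/2)*v > 2


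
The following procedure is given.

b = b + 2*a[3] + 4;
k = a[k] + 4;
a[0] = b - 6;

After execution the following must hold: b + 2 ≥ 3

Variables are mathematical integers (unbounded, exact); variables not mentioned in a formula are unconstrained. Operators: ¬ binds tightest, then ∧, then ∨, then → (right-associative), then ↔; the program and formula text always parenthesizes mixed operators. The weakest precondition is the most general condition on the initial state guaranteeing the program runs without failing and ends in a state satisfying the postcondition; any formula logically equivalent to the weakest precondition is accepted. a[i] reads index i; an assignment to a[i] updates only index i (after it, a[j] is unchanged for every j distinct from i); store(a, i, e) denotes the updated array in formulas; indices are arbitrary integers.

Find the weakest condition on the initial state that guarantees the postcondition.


Working backward. After the program, the postcondition b + 2 ≥ 3 must hold; in canonical form it is b ≥ 1.
Before a[0] := b - 6: b ≥ 1
Before k := a[k] + 4: b ≥ 1
Before b := b + 2*a[3] + 4: 2*a[3] + b ≥ -3
Answer: WP = 2*a[3] + b ≥ -3


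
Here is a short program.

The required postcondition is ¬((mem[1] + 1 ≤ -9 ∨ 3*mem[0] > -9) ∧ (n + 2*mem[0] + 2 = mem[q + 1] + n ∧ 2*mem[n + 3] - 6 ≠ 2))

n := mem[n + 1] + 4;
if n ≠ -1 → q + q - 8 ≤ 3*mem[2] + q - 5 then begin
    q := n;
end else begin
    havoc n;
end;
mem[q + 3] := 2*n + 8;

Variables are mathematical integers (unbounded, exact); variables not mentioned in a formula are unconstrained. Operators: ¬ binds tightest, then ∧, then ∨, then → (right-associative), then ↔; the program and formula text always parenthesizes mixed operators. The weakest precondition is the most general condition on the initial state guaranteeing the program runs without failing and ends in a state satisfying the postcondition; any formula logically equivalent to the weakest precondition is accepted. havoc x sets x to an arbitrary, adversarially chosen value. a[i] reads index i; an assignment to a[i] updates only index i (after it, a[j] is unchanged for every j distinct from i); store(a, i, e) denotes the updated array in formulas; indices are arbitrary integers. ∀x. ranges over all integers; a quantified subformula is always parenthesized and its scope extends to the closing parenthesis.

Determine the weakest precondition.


Working backward. After the program, the postcondition ¬((mem[1] + 1 ≤ -9 ∨ 3*mem[0] > -9) ∧ (n + 2*mem[0] + 2 = mem[q + 1] + n ∧ 2*mem[n + 3] - 6 ≠ 2)) must hold; in canonical form it is ¬((mem[1] ≤ -10 ∨ 3*mem[0] > -9) ∧ 2*mem[0] = mem[q + 1] - 2 ∧ 2*mem[n + 3] ≠ 8).
Before mem[q + 3] := 2*n + 8: ¬((store(mem, q + 3, 2*n + 8)[1] ≤ -10 ∨ 3*store(mem, q + 3, 2*n + 8)[0] > -9) ∧ 2*store(mem, q + 3, 2*n + 8)[0] = store(mem, q + 3, 2*n + 8)[q + 1] - 2 ∧ 2*store(mem, q + 3, 2*n + 8)[n + 3] ≠ 8)
Then branch requires ¬((store(mem, n + 3, 2*n + 8)[1] ≤ -10 ∨ 3*store(mem, n + 3, 2*n + 8)[0] > -9) ∧ 2*store(mem, n + 3, 2*n + 8)[0] = store(mem, n + 3, 2*n + 8)[n + 1] - 2 ∧ 2*store(mem, n + 3, 2*n + 8)[n + 3] ≠ 8); else branch requires ∀n_1. (¬((store(mem, q + 3, 2*n_1 + 8)[1] ≤ -10 ∨ 3*store(mem, q + 3, 2*n_1 + 8)[0] > -9) ∧ 2*store(mem, q + 3, 2*n_1 + 8)[0] = store(mem, q + 3, 2*n_1 + 8)[q + 1] - 2 ∧ 2*store(mem, q + 3, 2*n_1 + 8)[n_1 + 3] ≠ 8)).
Before the if: ((n ≠ -1 → q ≤ 3*mem[2] + 3) → (¬((store(mem, n + 3, 2*n + 8)[1] ≤ -10 ∨ 3*store(mem, n + 3, 2*n + 8)[0] > -9) ∧ 2*store(mem, n + 3, 2*n + 8)[0] = store(mem, n + 3, 2*n + 8)[n + 1] - 2 ∧ 2*store(mem, n + 3, 2*n + 8)[n + 3] ≠ 8))) ∧ ((¬(n ≠ -1 → q ≤ 3*mem[2] + 3)) → (∀n_1. (¬((store(mem, q + 3, 2*n_1 + 8)[1] ≤ -10 ∨ 3*store(mem, q + 3, 2*n_1 + 8)[0] > -9) ∧ 2*store(mem, q + 3, 2*n_1 + 8)[0] = store(mem, q + 3, 2*n_1 + 8)[q + 1] - 2 ∧ 2*store(mem, q + 3, 2*n_1 + 8)[n_1 + 3] ≠ 8))))
Before n := mem[n + 1] + 4: ((mem[n + 1] ≠ -5 → q ≤ 3*mem[2] + 3) → (¬((store(mem, mem[n + 1] + 7, 2*mem[n + 1] + 16)[1] ≤ -10 ∨ 3*store(mem, mem[n + 1] + 7, 2*mem[n + 1] + 16)[0] > -9) ∧ 2*store(mem, mem[n + 1] + 7, 2*mem[n + 1] + 16)[0] = store(mem, mem[n + 1] + 7, 2*mem[n + 1] + 16)[mem[n + 1] + 5] - 2 ∧ 2*store(mem, mem[n + 1] + 7, 2*mem[n + 1] + 16)[mem[n + 1] + 7] ≠ 8))) ∧ ((¬(mem[n + 1] ≠ -5 → q ≤ 3*mem[2] + 3)) → (∀n_1. (¬((store(mem, q + 3, 2*n_1 + 8)[1] ≤ -10 ∨ 3*store(mem, q + 3, 2*n_1 + 8)[0] > -9) ∧ 2*store(mem, q + 3, 2*n_1 + 8)[0] = store(mem, q + 3, 2*n_1 + 8)[q + 1] - 2 ∧ 2*store(mem, q + 3, 2*n_1 + 8)[n_1 + 3] ≠ 8))))
Answer: WP = ((mem[n + 1] ≠ -5 → q ≤ 3*mem[2] + 3) → (¬((store(mem, mem[n + 1] + 7, 2*mem[n + 1] + 16)[1] ≤ -10 ∨ 3*store(mem, mem[n + 1] + 7, 2*mem[n + 1] + 16)[0] > -9) ∧ 2*store(mem, mem[n + 1] + 7, 2*mem[n + 1] + 16)[0] = store(mem, mem[n + 1] + 7, 2*mem[n + 1] + 16)[mem[n + 1] + 5] - 2 ∧ 2*store(mem, mem[n + 1] + 7, 2*mem[n + 1] + 16)[mem[n + 1] + 7] ≠ 8))) ∧ ((¬(mem[n + 1] ≠ -5 → q ≤ 3*mem[2] + 3)) → (∀n_1. (¬((store(mem, q + 3, 2*n_1 + 8)[1] ≤ -10 ∨ 3*store(mem, q + 3, 2*n_1 + 8)[0] > -9) ∧ 2*store(mem, q + 3, 2*n_1 + 8)[0] = store(mem, q + 3, 2*n_1 + 8)[q + 1] - 2 ∧ 2*store(mem, q + 3, 2*n_1 + 8)[n_1 + 3] ≠ 8))))


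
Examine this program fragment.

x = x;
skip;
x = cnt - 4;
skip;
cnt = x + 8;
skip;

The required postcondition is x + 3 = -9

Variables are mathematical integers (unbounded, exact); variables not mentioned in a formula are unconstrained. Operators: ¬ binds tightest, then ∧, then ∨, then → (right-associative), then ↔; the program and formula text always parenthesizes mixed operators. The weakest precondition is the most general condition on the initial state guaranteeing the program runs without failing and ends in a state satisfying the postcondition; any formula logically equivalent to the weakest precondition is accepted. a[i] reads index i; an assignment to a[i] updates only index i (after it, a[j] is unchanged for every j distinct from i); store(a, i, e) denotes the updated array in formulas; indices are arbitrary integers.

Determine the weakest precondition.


Working backward. After the program, the postcondition x + 3 = -9 must hold; in canonical form it is x = -12.
Before skip: x = -12
Before cnt := x + 8: x = -12
Before skip: x = -12
Before x := cnt - 4: cnt = -8
Before skip: cnt = -8
Before x := x: cnt = -8
Answer: WP = cnt = -8


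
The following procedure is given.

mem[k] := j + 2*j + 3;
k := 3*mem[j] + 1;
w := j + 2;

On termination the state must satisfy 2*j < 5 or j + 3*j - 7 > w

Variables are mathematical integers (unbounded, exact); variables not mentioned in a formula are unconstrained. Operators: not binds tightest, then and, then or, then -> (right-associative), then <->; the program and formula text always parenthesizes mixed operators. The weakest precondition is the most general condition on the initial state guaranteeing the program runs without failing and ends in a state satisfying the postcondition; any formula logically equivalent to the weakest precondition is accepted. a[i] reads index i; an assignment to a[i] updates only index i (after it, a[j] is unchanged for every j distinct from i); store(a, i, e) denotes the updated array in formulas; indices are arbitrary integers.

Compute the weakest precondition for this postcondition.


Working backward. After the program, the postcondition 2*j < 5 or j + 3*j - 7 > w must hold; in canonical form it is 2*j < 5 or 4*j > w + 7.
Before w := j + 2: 2*j < 5 or 3*j > 9
Before k := 3*mem[j] + 1: 2*j < 5 or 3*j > 9
Before mem[k] := j + 2*j + 3: 2*j < 5 or 3*j > 9
Answer: WP = 2*j < 5 or 3*j > 9


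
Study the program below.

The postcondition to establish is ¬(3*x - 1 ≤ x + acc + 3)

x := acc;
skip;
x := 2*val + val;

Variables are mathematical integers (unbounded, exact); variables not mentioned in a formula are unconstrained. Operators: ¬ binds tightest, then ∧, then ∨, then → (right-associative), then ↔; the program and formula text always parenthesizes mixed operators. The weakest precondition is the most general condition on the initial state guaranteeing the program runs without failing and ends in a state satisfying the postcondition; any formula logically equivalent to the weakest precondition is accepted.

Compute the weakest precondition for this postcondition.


Working backward. After the program, the postcondition ¬(3*x - 1 ≤ x + acc + 3) must hold; in canonical form it is ¬(2*x ≤ acc + 4).
Before x := 2*val + val: ¬(6*val ≤ acc + 4)
Before skip: ¬(6*val ≤ acc + 4)
Before x := acc: ¬(6*val ≤ acc + 4)
Answer: WP = ¬(6*val ≤ acc + 4)


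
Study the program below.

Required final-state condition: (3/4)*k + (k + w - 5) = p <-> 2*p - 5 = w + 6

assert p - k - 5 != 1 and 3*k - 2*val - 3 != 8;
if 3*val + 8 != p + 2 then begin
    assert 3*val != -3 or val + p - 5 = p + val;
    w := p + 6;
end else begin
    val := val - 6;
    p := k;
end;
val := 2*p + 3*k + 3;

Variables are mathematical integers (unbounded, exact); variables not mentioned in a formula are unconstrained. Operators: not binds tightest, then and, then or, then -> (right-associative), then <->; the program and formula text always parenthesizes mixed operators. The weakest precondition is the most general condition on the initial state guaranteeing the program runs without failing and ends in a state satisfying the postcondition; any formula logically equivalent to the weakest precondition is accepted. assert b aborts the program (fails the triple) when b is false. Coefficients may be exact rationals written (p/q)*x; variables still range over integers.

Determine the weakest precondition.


Working backward. After the program, the postcondition (3/4)*k + (k + w - 5) = p <-> 2*p - 5 = w + 6 must hold; in canonical form it is (7/4)*k + w = p + 5 <-> 2*p = w + 11.
Before val := 2*p + 3*k + 3: (7/4)*k + w = p + 5 <-> 2*p = w + 11
Then branch requires 3*val != -3 and ((7/4)*k = -1 <-> p = 17); else branch requires (3/4)*k + w = 5 <-> 2*k = w + 11.
Before the if: (3*val != p - 6 -> (3*val != -3 and ((7/4)*k = -1 <-> p = 17))) and ((not (3*val != p - 6)) -> ((3/4)*k + w = 5 <-> 2*k = w + 11))
Before assert p - k - 5 != 1 and 3*k - 2*val - 3 != 8: p != k + 6 and 3*k != 2*val + 11 and (3*val != p - 6 -> (3*val != -3 and ((7/4)*k = -1 <-> p = 17))) and ((not (3*val != p - 6)) -> ((3/4)*k + w = 5 <-> 2*k = w + 11))
Answer: WP = p != k + 6 and 3*k != 2*val + 11 and (3*val != p - 6 -> (3*val != -3 and ((7/4)*k = -1 <-> p = 17))) and ((not (3*val != p - 6)) -> ((3/4)*k + w = 5 <-> 2*k = w + 11))


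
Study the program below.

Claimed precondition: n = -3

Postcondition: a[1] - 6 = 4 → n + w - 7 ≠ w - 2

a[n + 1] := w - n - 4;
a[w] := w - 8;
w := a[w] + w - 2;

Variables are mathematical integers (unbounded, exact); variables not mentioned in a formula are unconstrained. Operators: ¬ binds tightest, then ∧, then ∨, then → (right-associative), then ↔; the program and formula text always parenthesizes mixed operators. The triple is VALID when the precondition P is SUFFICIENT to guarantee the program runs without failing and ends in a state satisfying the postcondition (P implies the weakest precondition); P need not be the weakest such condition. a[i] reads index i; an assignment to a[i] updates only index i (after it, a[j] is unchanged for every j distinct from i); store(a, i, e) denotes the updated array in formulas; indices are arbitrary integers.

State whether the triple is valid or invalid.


Working backward. After the program, the postcondition a[1] - 6 = 4 → n + w - 7 ≠ w - 2 must hold; in canonical form it is a[1] = 10 → n ≠ 5.
Before w := a[w] + w - 2: a[1] = 10 → n ≠ 5
Before a[w] := w - 8: store(a, w, w - 8)[1] = 10 → n ≠ 5
Before a[n + 1] := w - n - 4: store(store(a, n + 1, -n + w - 4), w, w - 8)[1] = 10 → n ≠ 5
The weakest precondition is store(store(a, n + 1, -n + w - 4), w, w - 8)[1] = 10 → n ≠ 5.
Check whether n = -3 implies it.
Every state satisfying the precondition satisfies the weakest precondition: the implication holds.
Answer: valid


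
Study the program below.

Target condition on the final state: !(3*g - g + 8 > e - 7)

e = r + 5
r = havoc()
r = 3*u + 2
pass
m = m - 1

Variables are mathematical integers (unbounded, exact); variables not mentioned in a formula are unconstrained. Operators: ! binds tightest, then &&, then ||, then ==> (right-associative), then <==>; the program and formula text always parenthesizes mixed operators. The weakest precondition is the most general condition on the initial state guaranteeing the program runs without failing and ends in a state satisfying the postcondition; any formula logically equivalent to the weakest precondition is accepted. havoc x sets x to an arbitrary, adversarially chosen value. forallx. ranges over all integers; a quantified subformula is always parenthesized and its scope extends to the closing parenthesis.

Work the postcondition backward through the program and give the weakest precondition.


Working backward. After the program, the postcondition !(3*g - g + 8 > e - 7) must hold; in canonical form it is !(2*g > e - 15).
Before m := m - 1: !(2*g > e - 15)
Before skip: !(2*g > e - 15)
Before r := 3*u + 2: !(2*g > e - 15)
Before havoc r: !(2*g > e - 15)
Before e := r + 5: !(2*g > r - 10)
Answer: WP = !(2*g > r - 10)


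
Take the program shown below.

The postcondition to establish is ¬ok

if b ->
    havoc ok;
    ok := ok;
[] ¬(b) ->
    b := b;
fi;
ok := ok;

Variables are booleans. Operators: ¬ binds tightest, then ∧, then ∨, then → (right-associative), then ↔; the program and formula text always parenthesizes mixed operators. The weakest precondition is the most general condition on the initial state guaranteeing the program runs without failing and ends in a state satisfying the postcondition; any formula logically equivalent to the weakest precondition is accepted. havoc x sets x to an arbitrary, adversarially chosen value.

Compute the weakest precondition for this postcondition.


Working backward. After the program, ¬ok must hold.
Before ok := ok: ¬ok
Then branch requires false; else branch requires ¬ok.
Before the if: (¬b) ∧ ((¬b) → (¬ok))
Answer: WP = (¬b) ∧ ((¬b) → (¬ok))


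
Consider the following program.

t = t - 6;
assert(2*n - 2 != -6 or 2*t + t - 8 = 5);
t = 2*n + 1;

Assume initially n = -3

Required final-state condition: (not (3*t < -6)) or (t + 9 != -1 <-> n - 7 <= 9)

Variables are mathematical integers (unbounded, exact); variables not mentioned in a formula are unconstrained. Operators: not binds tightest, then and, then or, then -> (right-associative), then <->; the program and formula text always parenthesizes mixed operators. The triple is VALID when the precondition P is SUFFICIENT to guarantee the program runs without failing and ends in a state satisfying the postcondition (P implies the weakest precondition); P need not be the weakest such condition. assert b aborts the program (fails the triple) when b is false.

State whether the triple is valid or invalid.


Working backward. After the program, the postcondition (not (3*t < -6)) or (t + 9 != -1 <-> n - 7 <= 9) must hold; in canonical form it is (not (3*t < -6)) or (t != -10 <-> n <= 16).
Before t := 2*n + 1: (not (6*n < -9)) or (2*n != -11 <-> n <= 16)
Before assert 2*n - 2 != -6 or 2*t + t - 8 = 5: (2*n != -4 or 3*t = 13) and ((not (6*n < -9)) or (2*n != -11 <-> n <= 16))
Before t := t - 6: (2*n != -4 or 3*t = 31) and ((not (6*n < -9)) or (2*n != -11 <-> n <= 16))
The weakest precondition is (2*n != -4 or 3*t = 31) and ((not (6*n < -9)) or (2*n != -11 <-> n <= 16)).
Check whether n = -3 implies it.
Every state satisfying the precondition satisfies the weakest precondition: the implication holds.
Answer: valid


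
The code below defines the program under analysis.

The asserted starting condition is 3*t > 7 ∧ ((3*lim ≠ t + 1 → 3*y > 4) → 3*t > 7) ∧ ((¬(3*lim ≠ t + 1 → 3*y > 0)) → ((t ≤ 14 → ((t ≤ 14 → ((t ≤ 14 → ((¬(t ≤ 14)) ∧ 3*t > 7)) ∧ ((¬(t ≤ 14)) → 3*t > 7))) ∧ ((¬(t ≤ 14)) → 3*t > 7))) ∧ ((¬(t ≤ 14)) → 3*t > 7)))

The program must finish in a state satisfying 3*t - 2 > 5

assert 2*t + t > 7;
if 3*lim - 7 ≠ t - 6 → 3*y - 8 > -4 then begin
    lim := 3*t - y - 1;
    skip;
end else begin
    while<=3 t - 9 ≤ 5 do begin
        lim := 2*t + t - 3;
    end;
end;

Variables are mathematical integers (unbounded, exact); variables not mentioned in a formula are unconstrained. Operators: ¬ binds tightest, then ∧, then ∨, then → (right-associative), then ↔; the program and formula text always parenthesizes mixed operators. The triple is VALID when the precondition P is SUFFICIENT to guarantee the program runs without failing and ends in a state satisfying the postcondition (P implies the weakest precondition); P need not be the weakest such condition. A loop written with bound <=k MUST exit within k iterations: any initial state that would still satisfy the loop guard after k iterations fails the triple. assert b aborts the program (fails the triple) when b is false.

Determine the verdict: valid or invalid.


Working backward. After the program, the postcondition 3*t - 2 > 5 must hold; in canonical form it is 3*t > 7.
Then branch requires 3*t > 7; else branch requires (t ≤ 14 → ((t ≤ 14 → ((t ≤ 14 → ((¬(t ≤ 14)) ∧ 3*t > 7)) ∧ ((¬(t ≤ 14)) → 3*t > 7))) ∧ ((¬(t ≤ 14)) → 3*t > 7))) ∧ ((¬(t ≤ 14)) → 3*t > 7).
Before the if: ((3*lim ≠ t + 1 → 3*y > 4) → 3*t > 7) ∧ ((¬(3*lim ≠ t + 1 → 3*y > 4)) → ((t ≤ 14 → ((t ≤ 14 → ((t ≤ 14 → ((¬(t ≤ 14)) ∧ 3*t > 7)) ∧ ((¬(t ≤ 14)) → 3*t > 7))) ∧ ((¬(t ≤ 14)) → 3*t > 7))) ∧ ((¬(t ≤ 14)) → 3*t > 7)))
Before assert 2*t + t > 7: 3*t > 7 ∧ ((3*lim ≠ t + 1 → 3*y > 4) → 3*t > 7) ∧ ((¬(3*lim ≠ t + 1 → 3*y > 4)) → ((t ≤ 14 → ((t ≤ 14 → ((t ≤ 14 → ((¬(t ≤ 14)) ∧ 3*t > 7)) ∧ ((¬(t ≤ 14)) → 3*t > 7))) ∧ ((¬(t ≤ 14)) → 3*t > 7))) ∧ ((¬(t ≤ 14)) → 3*t > 7)))
The weakest precondition is 3*t > 7 ∧ ((3*lim ≠ t + 1 → 3*y > 4) → 3*t > 7) ∧ ((¬(3*lim ≠ t + 1 → 3*y > 4)) → ((t ≤ 14 → ((t ≤ 14 → ((t ≤ 14 → ((¬(t ≤ 14)) ∧ 3*t > 7)) ∧ ((¬(t ≤ 14)) → 3*t > 7))) ∧ ((¬(t ≤ 14)) → 3*t > 7))) ∧ ((¬(t ≤ 14)) → 3*t > 7))).
Check whether 3*t > 7 ∧ ((3*lim ≠ t + 1 → 3*y > 4) → 3*t > 7) ∧ ((¬(3*lim ≠ t + 1 → 3*y > 0)) → ((t ≤ 14 → ((t ≤ 14 → ((t ≤ 14 → ((¬(t ≤ 14)) ∧ 3*t > 7)) ∧ ((¬(t ≤ 14)) → 3*t > 7))) ∧ ((¬(t ≤ 14)) → 3*t > 7))) ∧ ((¬(t ≤ 14)) → 3*t > 7))) implies it.
Countermodel: at the initial state lim = 0, t = 3, y = 1, the precondition holds but the weakest precondition fails.
Answer: invalid


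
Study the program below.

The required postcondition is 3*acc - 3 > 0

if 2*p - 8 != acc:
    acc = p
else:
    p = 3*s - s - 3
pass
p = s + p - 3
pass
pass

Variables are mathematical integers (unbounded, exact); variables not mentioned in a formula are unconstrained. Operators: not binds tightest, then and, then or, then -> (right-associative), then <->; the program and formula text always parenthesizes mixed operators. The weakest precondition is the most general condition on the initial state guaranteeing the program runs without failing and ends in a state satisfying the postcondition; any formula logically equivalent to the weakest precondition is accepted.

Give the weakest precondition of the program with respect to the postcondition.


Working backward. After the program, the postcondition 3*acc - 3 > 0 must hold; in canonical form it is 3*acc > 3.
Before skip: 3*acc > 3
Before skip: 3*acc > 3
Before p := s + p - 3: 3*acc > 3
Before skip: 3*acc > 3
Then branch requires 3*p > 3; else branch requires 3*acc > 3.
Before the if: (2*p != acc + 8 -> 3*p > 3) and ((not (2*p != acc + 8)) -> 3*acc > 3)
Answer: WP = (2*p != acc + 8 -> 3*p > 3) and ((not (2*p != acc + 8)) -> 3*acc > 3)


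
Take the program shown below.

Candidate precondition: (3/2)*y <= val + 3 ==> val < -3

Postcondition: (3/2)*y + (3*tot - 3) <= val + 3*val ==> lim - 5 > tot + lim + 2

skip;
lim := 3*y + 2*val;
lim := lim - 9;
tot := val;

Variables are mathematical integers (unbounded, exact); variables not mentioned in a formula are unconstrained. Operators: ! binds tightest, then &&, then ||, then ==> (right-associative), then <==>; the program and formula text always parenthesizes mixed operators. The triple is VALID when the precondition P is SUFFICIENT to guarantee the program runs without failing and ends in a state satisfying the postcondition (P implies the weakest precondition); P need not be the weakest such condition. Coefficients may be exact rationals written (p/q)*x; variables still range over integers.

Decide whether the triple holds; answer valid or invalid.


Working backward. After the program, the postcondition (3/2)*y + (3*tot - 3) <= val + 3*val ==> lim - 5 > tot + lim + 2 must hold; in canonical form it is 3*tot + (3/2)*y <= 4*val + 3 ==> tot < -7.
Before tot := val: (3/2)*y <= val + 3 ==> val < -7
Before lim := lim - 9: (3/2)*y <= val + 3 ==> val < -7
Before lim := 3*y + 2*val: (3/2)*y <= val + 3 ==> val < -7
Before skip: (3/2)*y <= val + 3 ==> val < -7
The weakest precondition is (3/2)*y <= val + 3 ==> val < -7.
Check whether (3/2)*y <= val + 3 ==> val < -3 implies it.
Countermodel: at the initial state val = -6, y = -2, the precondition holds but the weakest precondition fails.
Answer: invalid


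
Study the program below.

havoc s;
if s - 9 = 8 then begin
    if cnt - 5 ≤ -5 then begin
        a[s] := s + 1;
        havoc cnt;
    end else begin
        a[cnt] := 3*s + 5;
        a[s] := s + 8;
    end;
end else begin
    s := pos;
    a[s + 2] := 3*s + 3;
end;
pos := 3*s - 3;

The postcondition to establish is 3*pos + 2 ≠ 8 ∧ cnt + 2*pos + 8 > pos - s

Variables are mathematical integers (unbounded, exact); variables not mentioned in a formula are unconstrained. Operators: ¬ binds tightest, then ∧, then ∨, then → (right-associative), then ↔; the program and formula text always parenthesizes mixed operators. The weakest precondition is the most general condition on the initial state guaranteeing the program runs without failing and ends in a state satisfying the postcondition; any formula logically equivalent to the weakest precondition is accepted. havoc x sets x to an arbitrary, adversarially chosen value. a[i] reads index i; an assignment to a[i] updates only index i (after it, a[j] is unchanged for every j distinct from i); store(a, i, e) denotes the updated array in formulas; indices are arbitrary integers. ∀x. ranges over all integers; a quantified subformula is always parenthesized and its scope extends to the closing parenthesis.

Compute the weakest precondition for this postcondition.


Working backward. After the program, the postcondition 3*pos + 2 ≠ 8 ∧ cnt + 2*pos + 8 > pos - s must hold; in canonical form it is 3*pos ≠ 6 ∧ cnt + pos + s > -8.
Before pos := 3*s - 3: 9*s ≠ 15 ∧ cnt + 4*s > -5
Then branch requires (cnt ≤ 0 → (∀cnt_1. (9*s ≠ 15 ∧ cnt_1 + 4*s > -5))) ∧ ((¬(cnt ≤ 0)) → (9*s ≠ 15 ∧ cnt + 4*s > -5)); else branch requires 9*pos ≠ 15 ∧ cnt + 4*pos > -5.
Before the if: (s = 17 → ((cnt ≤ 0 → (∀cnt_1. (9*s ≠ 15 ∧ cnt_1 + 4*s > -5))) ∧ ((¬(cnt ≤ 0)) → (9*s ≠ 15 ∧ cnt + 4*s > -5)))) ∧ ((¬(s = 17)) → (9*pos ≠ 15 ∧ cnt + 4*pos > -5))
Before havoc s: ∀s_1. ((s_1 = 17 → ((cnt ≤ 0 → (∀cnt_1. (9*s_1 ≠ 15 ∧ cnt_1 + 4*s_1 > -5))) ∧ ((¬(cnt ≤ 0)) → (9*s_1 ≠ 15 ∧ cnt + 4*s_1 > -5)))) ∧ ((¬(s_1 = 17)) → (9*pos ≠ 15 ∧ cnt + 4*pos > -5)))
Answer: WP = ∀s_1. ((s_1 = 17 → ((cnt ≤ 0 → (∀cnt_1. (9*s_1 ≠ 15 ∧ cnt_1 + 4*s_1 > -5))) ∧ ((¬(cnt ≤ 0)) → (9*s_1 ≠ 15 ∧ cnt + 4*s_1 > -5)))) ∧ ((¬(s_1 = 17)) → (9*pos ≠ 15 ∧ cnt + 4*pos > -5)))


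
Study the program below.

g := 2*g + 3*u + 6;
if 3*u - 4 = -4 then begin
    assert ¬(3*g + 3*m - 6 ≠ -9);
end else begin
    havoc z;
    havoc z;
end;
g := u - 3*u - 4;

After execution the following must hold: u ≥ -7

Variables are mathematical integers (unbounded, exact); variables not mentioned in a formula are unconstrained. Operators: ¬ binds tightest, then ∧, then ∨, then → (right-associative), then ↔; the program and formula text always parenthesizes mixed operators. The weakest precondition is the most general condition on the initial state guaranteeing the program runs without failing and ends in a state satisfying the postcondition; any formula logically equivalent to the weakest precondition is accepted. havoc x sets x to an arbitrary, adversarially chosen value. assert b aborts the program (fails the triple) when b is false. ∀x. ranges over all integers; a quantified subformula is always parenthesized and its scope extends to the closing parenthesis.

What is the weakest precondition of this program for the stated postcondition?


Working backward. After the program, u ≥ -7 must hold.
Before g := u - 3*u - 4: u ≥ -7
Then branch requires (¬(3*g + 3*m ≠ -3)) ∧ u ≥ -7; else branch requires u ≥ -7.
Before the if: (3*u = 0 → ((¬(3*g + 3*m ≠ -3)) ∧ u ≥ -7)) ∧ ((¬(3*u = 0)) → u ≥ -7)
Before g := 2*g + 3*u + 6: (3*u = 0 → ((¬(6*g + 3*m + 9*u ≠ -21)) ∧ u ≥ -7)) ∧ ((¬(3*u = 0)) → u ≥ -7)
Answer: WP = (3*u = 0 → ((¬(6*g + 3*m + 9*u ≠ -21)) ∧ u ≥ -7)) ∧ ((¬(3*u = 0)) → u ≥ -7)


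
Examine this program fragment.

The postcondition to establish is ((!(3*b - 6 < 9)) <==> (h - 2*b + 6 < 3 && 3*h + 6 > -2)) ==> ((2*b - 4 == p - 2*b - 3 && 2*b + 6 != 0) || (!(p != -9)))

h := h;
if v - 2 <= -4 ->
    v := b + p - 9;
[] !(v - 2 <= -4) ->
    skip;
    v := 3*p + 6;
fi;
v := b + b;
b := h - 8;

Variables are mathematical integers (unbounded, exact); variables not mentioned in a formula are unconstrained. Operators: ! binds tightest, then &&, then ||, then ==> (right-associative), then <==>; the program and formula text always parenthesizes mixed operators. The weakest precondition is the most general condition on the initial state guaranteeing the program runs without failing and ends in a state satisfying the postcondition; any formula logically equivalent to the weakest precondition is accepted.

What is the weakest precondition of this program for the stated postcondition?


Working backward. After the program, the postcondition ((!(3*b - 6 < 9)) <==> (h - 2*b + 6 < 3 && 3*h + 6 > -2)) ==> ((2*b - 4 == p - 2*b - 3 && 2*b + 6 != 0) || (!(p != -9))) must hold; in canonical form it is ((!(3*b < 15)) <==> (h < 2*b - 3 && 3*h > -8)) ==> ((4*b == p + 1 && 2*b != -6) || (!(p != -9))).
Before b := h - 8: ((!(3*h < 39)) <==> (h > 19 && 3*h > -8)) ==> ((4*h == p + 33 && 2*h != 10) || (!(p != -9)))
Before v := b + b: ((!(3*h < 39)) <==> (h > 19 && 3*h > -8)) ==> ((4*h == p + 33 && 2*h != 10) || (!(p != -9)))
Then branch requires ((!(3*h < 39)) <==> (h > 19 && 3*h > -8)) ==> ((4*h == p + 33 && 2*h != 10) || (!(p != -9))); else branch requires ((!(3*h < 39)) <==> (h > 19 && 3*h > -8)) ==> ((4*h == p + 33 && 2*h != 10) || (!(p != -9))).
Before the if: (v <= -2 ==> (((!(3*h < 39)) <==> (h > 19 && 3*h > -8)) ==> ((4*h == p + 33 && 2*h != 10) || (!(p != -9))))) && ((!(v <= -2)) ==> (((!(3*h < 39)) <==> (h > 19 && 3*h > -8)) ==> ((4*h == p + 33 && 2*h != 10) || (!(p != -9)))))
Before h := h: (v <= -2 ==> (((!(3*h < 39)) <==> (h > 19 && 3*h > -8)) ==> ((4*h == p + 33 && 2*h != 10) || (!(p != -9))))) && ((!(v <= -2)) ==> (((!(3*h < 39)) <==> (h > 19 && 3*h > -8)) ==> ((4*h == p + 33 && 2*h != 10) || (!(p != -9)))))
Answer: WP = (v <= -2 ==> (((!(3*h < 39)) <==> (h > 19 && 3*h > -8)) ==> ((4*h == p + 33 && 2*h != 10) || (!(p != -9))))) && ((!(v <= -2)) ==> (((!(3*h < 39)) <==> (h > 19 && 3*h > -8)) ==> ((4*h == p + 33 && 2*h != 10) || (!(p != -9)))))


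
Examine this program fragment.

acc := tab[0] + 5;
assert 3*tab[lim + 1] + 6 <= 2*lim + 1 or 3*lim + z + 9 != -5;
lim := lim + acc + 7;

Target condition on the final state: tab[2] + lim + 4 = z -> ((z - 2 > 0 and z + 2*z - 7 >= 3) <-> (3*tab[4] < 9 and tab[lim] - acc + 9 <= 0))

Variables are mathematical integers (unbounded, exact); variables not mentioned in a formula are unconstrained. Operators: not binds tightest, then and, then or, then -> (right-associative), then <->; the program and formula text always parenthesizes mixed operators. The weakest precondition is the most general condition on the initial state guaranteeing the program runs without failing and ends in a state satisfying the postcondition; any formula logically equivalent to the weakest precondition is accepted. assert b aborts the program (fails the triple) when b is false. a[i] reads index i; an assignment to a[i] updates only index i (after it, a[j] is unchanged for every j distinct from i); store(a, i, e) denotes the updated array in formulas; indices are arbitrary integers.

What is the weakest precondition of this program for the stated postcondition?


Working backward. After the program, the postcondition tab[2] + lim + 4 = z -> ((z - 2 > 0 and z + 2*z - 7 >= 3) <-> (3*tab[4] < 9 and tab[lim] - acc + 9 <= 0)) must hold; in canonical form it is tab[2] + lim = z - 4 -> ((z > 2 and 3*z >= 10) <-> (3*tab[4] < 9 and tab[lim] <= acc - 9)).
Before lim := lim + acc + 7: tab[2] + acc + lim = z - 11 -> ((z > 2 and 3*z >= 10) <-> (3*tab[4] < 9 and tab[acc + lim + 7] <= acc - 9))
Before assert 3*tab[lim + 1] + 6 <= 2*lim + 1 or 3*lim + z + 9 != -5: (3*tab[lim + 1] <= 2*lim - 5 or 3*lim + z != -14) and (tab[2] + acc + lim = z - 11 -> ((z > 2 and 3*z >= 10) <-> (3*tab[4] < 9 and tab[acc + lim + 7] <= acc - 9)))
Before acc := tab[0] + 5: (3*tab[lim + 1] <= 2*lim - 5 or 3*lim + z != -14) and (tab[0] + tab[2] + lim = z - 16 -> ((z > 2 and 3*z >= 10) <-> (3*tab[4] < 9 and tab[tab[0] + lim + 12] <= tab[0] - 4)))
Answer: WP = (3*tab[lim + 1] <= 2*lim - 5 or 3*lim + z != -14) and (tab[0] + tab[2] + lim = z - 16 -> ((z > 2 and 3*z >= 10) <-> (3*tab[4] < 9 and tab[tab[0] + lim + 12] <= tab[0] - 4)))


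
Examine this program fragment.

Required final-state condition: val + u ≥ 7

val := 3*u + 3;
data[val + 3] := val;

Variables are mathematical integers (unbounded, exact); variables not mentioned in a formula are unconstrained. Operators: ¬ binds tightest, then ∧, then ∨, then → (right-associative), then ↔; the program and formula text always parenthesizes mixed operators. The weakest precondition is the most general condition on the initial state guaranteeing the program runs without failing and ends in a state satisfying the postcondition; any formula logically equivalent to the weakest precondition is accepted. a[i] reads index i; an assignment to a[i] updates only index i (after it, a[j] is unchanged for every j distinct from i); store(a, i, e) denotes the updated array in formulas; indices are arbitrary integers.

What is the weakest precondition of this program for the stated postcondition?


Working backward. After the program, the postcondition val + u ≥ 7 must hold; in canonical form it is u + val ≥ 7.
Before data[val + 3] := val: u + val ≥ 7
Before val := 3*u + 3: 4*u ≥ 4
Answer: WP = 4*u ≥ 4


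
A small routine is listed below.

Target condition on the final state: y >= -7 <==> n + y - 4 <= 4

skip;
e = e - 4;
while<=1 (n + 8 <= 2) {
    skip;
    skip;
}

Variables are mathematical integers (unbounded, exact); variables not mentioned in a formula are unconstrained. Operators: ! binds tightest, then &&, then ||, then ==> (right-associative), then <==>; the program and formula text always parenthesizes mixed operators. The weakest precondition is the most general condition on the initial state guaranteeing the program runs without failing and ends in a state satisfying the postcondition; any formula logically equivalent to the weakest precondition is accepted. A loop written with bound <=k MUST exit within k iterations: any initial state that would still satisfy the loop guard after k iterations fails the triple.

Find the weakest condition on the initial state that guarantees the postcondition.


Working backward. After the program, the postcondition y >= -7 <==> n + y - 4 <= 4 must hold; in canonical form it is y >= -7 <==> n + y <= 8.
Before the loop (bound <=1), unroll the exhaustion recursion (WP_0 = exit-now case; WP_j = one more guarded iteration, up to j = 1):
  WP_0: (!(n <= -6)) && (y >= -7 <==> n + y <= 8)
  WP_1: (n <= -6 ==> ((!(n <= -6)) && (y >= -7 <==> n + y <= 8))) && ((!(n <= -6)) ==> (y >= -7 <==> n + y <= 8))
So before the loop: (n <= -6 ==> ((!(n <= -6)) && (y >= -7 <==> n + y <= 8))) && ((!(n <= -6)) ==> (y >= -7 <==> n + y <= 8))
Before e := e - 4: (n <= -6 ==> ((!(n <= -6)) && (y >= -7 <==> n + y <= 8))) && ((!(n <= -6)) ==> (y >= -7 <==> n + y <= 8))
Before skip: (n <= -6 ==> ((!(n <= -6)) && (y >= -7 <==> n + y <= 8))) && ((!(n <= -6)) ==> (y >= -7 <==> n + y <= 8))
Answer: WP = (n <= -6 ==> ((!(n <= -6)) && (y >= -7 <==> n + y <= 8))) && ((!(n <= -6)) ==> (y >= -7 <==> n + y <= 8))
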